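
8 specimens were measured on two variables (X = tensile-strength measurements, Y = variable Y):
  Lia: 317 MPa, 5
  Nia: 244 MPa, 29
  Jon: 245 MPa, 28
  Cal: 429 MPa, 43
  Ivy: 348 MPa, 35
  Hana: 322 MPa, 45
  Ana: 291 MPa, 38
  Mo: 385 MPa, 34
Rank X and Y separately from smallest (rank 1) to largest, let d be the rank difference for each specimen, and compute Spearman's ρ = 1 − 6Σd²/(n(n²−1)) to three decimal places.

Ranks of variable 1: 4, 1, 2, 8, 6, 5, 3, 7
Ranks of variable 2: 1, 3, 2, 7, 5, 8, 6, 4
d = r₁ − r₂: 3, -2, 0, 1, 1, -3, -3, 3
d²: 9, 4, 0, 1, 1, 9, 9, 9; Σd² = 42
ρ = 1 − 6·42/(8·63) = 1 − 252/504 = 0.500

0.500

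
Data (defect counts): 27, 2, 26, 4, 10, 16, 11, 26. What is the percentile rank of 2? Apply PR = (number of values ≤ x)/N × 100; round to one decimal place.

N = 8.
Strictly below 2: 0. Equal to 2: 1.
PR = 1/8 × 100 = 12.5

12.5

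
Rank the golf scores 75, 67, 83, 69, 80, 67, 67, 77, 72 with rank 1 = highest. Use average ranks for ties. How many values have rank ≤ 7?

Sorted (descending): 83, 80, 77, 75, 72, 69, 67, 67, 67
The 3 values of 67 occupy positions 7–9 → average rank 8.
Ranks ≤ 7: {1, 2, 3, 4, 5, 6} → 6 values.

6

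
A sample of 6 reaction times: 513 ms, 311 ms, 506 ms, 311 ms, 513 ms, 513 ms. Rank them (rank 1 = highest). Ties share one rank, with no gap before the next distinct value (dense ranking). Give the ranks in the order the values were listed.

Sorted (descending): 513, 513, 513, 506, 311, 311
The 3 values of 513 share dense rank 1.
The 2 values of 311 share dense rank 3.
Remaining distinct values take the next consecutive integers.

1, 3, 2, 3, 1, 1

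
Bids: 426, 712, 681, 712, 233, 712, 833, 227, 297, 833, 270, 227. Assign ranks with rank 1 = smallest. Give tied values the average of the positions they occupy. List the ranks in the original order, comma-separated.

6, 9, 7, 9, 3, 9, 11.5, 1.5, 5, 11.5, 4, 1.5

Sorted (ascending): 227, 227, 233, 270, 297, 426, 681, 712, 712, 712, 833, 833
The 2 values of 227 occupy positions 1–2 → average rank (1+2)/2 = 1.5.
The 3 values of 712 occupy positions 8–10 → average rank 9.
The 2 values of 833 occupy positions 11–12 → average rank (11+12)/2 = 11.5.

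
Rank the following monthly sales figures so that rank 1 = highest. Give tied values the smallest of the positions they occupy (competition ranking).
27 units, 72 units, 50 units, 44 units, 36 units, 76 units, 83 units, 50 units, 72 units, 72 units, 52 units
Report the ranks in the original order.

11, 3, 7, 9, 10, 2, 1, 7, 3, 3, 6

Sorted (descending): 83, 76, 72, 72, 72, 52, 50, 50, 44, 36, 27
The 3 values of 72 occupy positions 3–5 → each gets rank 3.
The 2 values of 50 occupy positions 7–8 → each gets rank 7.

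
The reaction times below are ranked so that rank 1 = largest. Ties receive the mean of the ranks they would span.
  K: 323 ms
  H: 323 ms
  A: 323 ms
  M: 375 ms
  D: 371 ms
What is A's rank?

4

Sorted (descending): 375, 371, 323, 323, 323
The 3 values of 323 occupy positions 3–5 → average rank 4.
A has value 323 ms → rank 4.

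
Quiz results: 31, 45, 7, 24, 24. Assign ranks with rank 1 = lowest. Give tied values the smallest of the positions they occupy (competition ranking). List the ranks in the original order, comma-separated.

Sorted (ascending): 7, 24, 24, 31, 45
The 2 values of 24 occupy positions 2–3 → each gets rank 2.

4, 5, 1, 2, 2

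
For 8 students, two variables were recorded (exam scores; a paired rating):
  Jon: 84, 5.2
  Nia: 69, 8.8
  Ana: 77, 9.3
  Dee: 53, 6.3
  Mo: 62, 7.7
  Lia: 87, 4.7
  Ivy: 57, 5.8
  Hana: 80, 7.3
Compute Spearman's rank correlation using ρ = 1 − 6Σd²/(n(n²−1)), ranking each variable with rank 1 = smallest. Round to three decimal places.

Ranks of variable 1: 7, 4, 5, 1, 3, 8, 2, 6
Ranks of variable 2: 2, 7, 8, 4, 6, 1, 3, 5
d = r₁ − r₂: 5, -3, -3, -3, -3, 7, -1, 1
d²: 25, 9, 9, 9, 9, 49, 1, 1; Σd² = 112
ρ = 1 − 6·112/(8·63) = 1 − 672/504 = -0.333

-0.333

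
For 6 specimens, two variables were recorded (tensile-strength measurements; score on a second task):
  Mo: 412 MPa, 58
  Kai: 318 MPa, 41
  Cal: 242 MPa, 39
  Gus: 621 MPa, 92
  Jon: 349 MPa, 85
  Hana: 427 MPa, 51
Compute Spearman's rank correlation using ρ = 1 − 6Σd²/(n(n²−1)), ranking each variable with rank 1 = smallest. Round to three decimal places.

0.771

Ranks of variable 1: 4, 2, 1, 6, 3, 5
Ranks of variable 2: 4, 2, 1, 6, 5, 3
d = r₁ − r₂: 0, 0, 0, 0, -2, 2
d²: 0, 0, 0, 0, 4, 4; Σd² = 8
ρ = 1 − 6·8/(6·35) = 1 − 48/210 = 0.771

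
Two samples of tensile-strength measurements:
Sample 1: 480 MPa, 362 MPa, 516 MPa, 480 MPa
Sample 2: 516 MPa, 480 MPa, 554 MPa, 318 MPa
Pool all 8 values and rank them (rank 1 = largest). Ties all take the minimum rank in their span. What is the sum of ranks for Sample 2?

15

Sorted (descending): 554, 516, 516, 480, 480, 480, 362, 318
The 2 values of 516 occupy positions 2–3 → each gets rank 2.
The 3 values of 480 occupy positions 4–6 → each gets rank 4.
Sample 2 values → pooled ranks: 516→2, 480→4, 554→1, 318→8
Rank sum = 2 + 4 + 1 + 8 = 15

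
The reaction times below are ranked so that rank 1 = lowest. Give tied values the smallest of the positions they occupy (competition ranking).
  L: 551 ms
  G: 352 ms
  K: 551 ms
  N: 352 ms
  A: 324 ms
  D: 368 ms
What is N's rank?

2

Sorted (ascending): 324, 352, 352, 368, 551, 551
The 2 values of 352 occupy positions 2–3 → each gets rank 2.
The 2 values of 551 occupy positions 5–6 → each gets rank 5.
N has value 352 ms → rank 2.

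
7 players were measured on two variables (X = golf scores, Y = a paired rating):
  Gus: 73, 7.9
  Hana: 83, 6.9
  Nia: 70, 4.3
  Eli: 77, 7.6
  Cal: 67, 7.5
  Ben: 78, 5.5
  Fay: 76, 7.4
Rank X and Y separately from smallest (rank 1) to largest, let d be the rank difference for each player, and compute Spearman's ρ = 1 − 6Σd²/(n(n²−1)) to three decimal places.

Ranks of variable 1: 3, 7, 2, 5, 1, 6, 4
Ranks of variable 2: 7, 3, 1, 6, 5, 2, 4
d = r₁ − r₂: -4, 4, 1, -1, -4, 4, 0
d²: 16, 16, 1, 1, 16, 16, 0; Σd² = 66
ρ = 1 − 6·66/(7·48) = 1 − 396/336 = -0.179

-0.179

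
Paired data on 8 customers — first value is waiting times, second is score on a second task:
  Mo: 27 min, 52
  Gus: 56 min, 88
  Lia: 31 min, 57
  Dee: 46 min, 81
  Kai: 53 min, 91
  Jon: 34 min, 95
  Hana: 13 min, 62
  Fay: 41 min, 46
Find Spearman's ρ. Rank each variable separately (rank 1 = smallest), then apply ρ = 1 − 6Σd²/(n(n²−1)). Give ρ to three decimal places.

Ranks of variable 1: 2, 8, 3, 6, 7, 4, 1, 5
Ranks of variable 2: 2, 6, 3, 5, 7, 8, 4, 1
d = r₁ − r₂: 0, 2, 0, 1, 0, -4, -3, 4
d²: 0, 4, 0, 1, 0, 16, 9, 16; Σd² = 46
ρ = 1 − 6·46/(8·63) = 1 − 276/504 = 0.452

0.452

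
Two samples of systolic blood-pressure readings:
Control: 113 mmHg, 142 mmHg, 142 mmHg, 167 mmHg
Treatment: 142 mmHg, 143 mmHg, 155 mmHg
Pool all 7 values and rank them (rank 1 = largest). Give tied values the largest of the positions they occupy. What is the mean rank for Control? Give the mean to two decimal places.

Sorted (descending): 167, 155, 143, 142, 142, 142, 113
The 3 values of 142 occupy positions 4–6 → each gets rank 6.
Control values → pooled ranks: 113→7, 142→6, 142→6, 167→1
Mean rank = (7 + 6 + 6 + 1) / 4 = 5.00

5.00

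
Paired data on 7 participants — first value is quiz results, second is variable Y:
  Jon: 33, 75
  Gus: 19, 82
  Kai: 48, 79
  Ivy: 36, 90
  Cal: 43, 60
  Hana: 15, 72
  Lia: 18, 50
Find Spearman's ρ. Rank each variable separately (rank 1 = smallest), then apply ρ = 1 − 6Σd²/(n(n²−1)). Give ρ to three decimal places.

0.321

Ranks of variable 1: 4, 3, 7, 5, 6, 1, 2
Ranks of variable 2: 4, 6, 5, 7, 2, 3, 1
d = r₁ − r₂: 0, -3, 2, -2, 4, -2, 1
d²: 0, 9, 4, 4, 16, 4, 1; Σd² = 38
ρ = 1 − 6·38/(7·48) = 1 − 228/336 = 0.321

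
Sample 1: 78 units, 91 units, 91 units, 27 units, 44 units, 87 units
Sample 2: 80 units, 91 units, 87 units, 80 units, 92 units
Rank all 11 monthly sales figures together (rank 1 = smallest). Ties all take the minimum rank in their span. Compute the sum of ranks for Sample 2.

33

Sorted (ascending): 27, 44, 78, 80, 80, 87, 87, 91, 91, 91, 92
The 2 values of 80 occupy positions 4–5 → each gets rank 4.
The 2 values of 87 occupy positions 6–7 → each gets rank 6.
The 3 values of 91 occupy positions 8–10 → each gets rank 8.
Sample 2 values → pooled ranks: 80→4, 91→8, 87→6, 80→4, 92→11
Rank sum = 4 + 8 + 6 + 4 + 11 = 33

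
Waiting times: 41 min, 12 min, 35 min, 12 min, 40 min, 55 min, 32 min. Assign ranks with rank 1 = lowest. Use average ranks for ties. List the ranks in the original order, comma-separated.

6, 1.5, 4, 1.5, 5, 7, 3

Sorted (ascending): 12, 12, 32, 35, 40, 41, 55
The 2 values of 12 occupy positions 1–2 → average rank (1+2)/2 = 1.5.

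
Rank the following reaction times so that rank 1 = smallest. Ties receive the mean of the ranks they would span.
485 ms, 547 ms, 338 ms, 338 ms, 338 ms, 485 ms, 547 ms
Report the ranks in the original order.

Sorted (ascending): 338, 338, 338, 485, 485, 547, 547
The 3 values of 338 occupy positions 1–3 → average rank 2.
The 2 values of 485 occupy positions 4–5 → average rank (4+5)/2 = 4.5.
The 2 values of 547 occupy positions 6–7 → average rank (6+7)/2 = 6.5.

4.5, 6.5, 2, 2, 2, 4.5, 6.5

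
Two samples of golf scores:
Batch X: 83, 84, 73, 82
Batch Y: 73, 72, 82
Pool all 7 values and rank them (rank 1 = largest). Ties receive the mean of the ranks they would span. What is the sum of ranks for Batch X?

Sorted (descending): 84, 83, 82, 82, 73, 73, 72
The 2 values of 82 occupy positions 3–4 → average rank (3+4)/2 = 3.5.
The 2 values of 73 occupy positions 5–6 → average rank (5+6)/2 = 5.5.
Batch X values → pooled ranks: 83→2, 84→1, 73→5.5, 82→3.5
Rank sum = 2 + 1 + 5.5 + 3.5 = 12

12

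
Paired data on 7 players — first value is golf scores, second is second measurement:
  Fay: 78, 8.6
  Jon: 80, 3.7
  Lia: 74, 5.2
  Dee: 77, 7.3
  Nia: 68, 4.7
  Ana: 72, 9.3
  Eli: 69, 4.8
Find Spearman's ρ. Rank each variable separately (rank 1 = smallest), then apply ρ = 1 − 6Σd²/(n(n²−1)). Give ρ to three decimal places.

0.036

Ranks of variable 1: 6, 7, 4, 5, 1, 3, 2
Ranks of variable 2: 6, 1, 4, 5, 2, 7, 3
d = r₁ − r₂: 0, 6, 0, 0, -1, -4, -1
d²: 0, 36, 0, 0, 1, 16, 1; Σd² = 54
ρ = 1 − 6·54/(7·48) = 1 − 324/336 = 0.036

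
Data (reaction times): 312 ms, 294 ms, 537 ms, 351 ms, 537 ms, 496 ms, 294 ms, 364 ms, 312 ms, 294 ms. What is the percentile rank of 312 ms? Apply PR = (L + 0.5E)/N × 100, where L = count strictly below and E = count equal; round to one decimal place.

40.0

N = 10.
Strictly below 312: 3. Equal to 312: 2.
PR = (3 + 0.5·2)/10 × 100 = 40.0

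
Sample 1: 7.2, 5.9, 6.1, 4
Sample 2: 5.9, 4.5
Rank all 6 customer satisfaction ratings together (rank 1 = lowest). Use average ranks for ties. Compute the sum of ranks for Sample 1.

Sorted (ascending): 4, 4.5, 5.9, 5.9, 6.1, 7.2
The 2 values of 5.9 occupy positions 3–4 → average rank (3+4)/2 = 3.5.
Sample 1 values → pooled ranks: 7.2→6, 5.9→3.5, 6.1→5, 4→1
Rank sum = 6 + 3.5 + 5 + 1 = 15.5

15.5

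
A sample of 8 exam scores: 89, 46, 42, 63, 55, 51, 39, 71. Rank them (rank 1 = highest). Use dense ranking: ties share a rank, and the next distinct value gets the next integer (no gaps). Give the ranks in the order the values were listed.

1, 6, 7, 3, 4, 5, 8, 2

Sorted (descending): 89, 71, 63, 55, 51, 46, 42, 39
No ties — each value takes its position as its rank.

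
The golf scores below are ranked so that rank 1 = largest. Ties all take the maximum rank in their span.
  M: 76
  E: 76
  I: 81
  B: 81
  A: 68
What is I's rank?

2

Sorted (descending): 81, 81, 76, 76, 68
The 2 values of 81 occupy positions 1–2 → each gets rank 2.
The 2 values of 76 occupy positions 3–4 → each gets rank 4.
I has value 81 → rank 2.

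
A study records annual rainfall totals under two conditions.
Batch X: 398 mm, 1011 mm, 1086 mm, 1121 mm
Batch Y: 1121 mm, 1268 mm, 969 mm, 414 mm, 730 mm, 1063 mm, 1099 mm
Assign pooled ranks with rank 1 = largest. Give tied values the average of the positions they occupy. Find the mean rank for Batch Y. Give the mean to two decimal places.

5.79

Sorted (descending): 1268, 1121, 1121, 1099, 1086, 1063, 1011, 969, 730, 414, 398
The 2 values of 1121 occupy positions 2–3 → average rank (2+3)/2 = 2.5.
Batch Y values → pooled ranks: 1121→2.5, 1268→1, 969→8, 414→10, 730→9, 1063→6, 1099→4
Mean rank = (2.5 + 1 + 8 + 10 + 9 + 6 + 4) / 7 = 5.79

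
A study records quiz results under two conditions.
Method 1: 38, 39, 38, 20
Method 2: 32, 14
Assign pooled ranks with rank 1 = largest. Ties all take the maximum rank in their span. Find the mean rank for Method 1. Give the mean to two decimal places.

Sorted (descending): 39, 38, 38, 32, 20, 14
The 2 values of 38 occupy positions 2–3 → each gets rank 3.
Method 1 values → pooled ranks: 38→3, 39→1, 38→3, 20→5
Mean rank = (3 + 1 + 3 + 5) / 4 = 3.00

3.00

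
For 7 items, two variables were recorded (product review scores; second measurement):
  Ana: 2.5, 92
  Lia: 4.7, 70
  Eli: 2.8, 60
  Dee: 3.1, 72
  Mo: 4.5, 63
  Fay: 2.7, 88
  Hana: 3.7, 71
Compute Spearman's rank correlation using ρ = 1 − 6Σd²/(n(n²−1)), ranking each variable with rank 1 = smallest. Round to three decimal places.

-0.607

Ranks of variable 1: 1, 7, 3, 4, 6, 2, 5
Ranks of variable 2: 7, 3, 1, 5, 2, 6, 4
d = r₁ − r₂: -6, 4, 2, -1, 4, -4, 1
d²: 36, 16, 4, 1, 16, 16, 1; Σd² = 90
ρ = 1 − 6·90/(7·48) = 1 − 540/336 = -0.607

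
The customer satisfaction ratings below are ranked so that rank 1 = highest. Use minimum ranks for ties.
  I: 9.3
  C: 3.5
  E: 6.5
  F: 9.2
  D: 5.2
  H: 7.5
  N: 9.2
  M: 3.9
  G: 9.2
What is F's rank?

Sorted (descending): 9.3, 9.2, 9.2, 9.2, 7.5, 6.5, 5.2, 3.9, 3.5
The 3 values of 9.2 occupy positions 2–4 → each gets rank 2.
F has value 9.2 → rank 2.

2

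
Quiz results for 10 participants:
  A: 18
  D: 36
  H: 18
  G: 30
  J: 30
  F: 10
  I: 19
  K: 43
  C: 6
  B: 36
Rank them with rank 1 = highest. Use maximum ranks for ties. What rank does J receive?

5

Sorted (descending): 43, 36, 36, 30, 30, 19, 18, 18, 10, 6
The 2 values of 36 occupy positions 2–3 → each gets rank 3.
The 2 values of 30 occupy positions 4–5 → each gets rank 5.
The 2 values of 18 occupy positions 7–8 → each gets rank 8.
J has value 30 → rank 5.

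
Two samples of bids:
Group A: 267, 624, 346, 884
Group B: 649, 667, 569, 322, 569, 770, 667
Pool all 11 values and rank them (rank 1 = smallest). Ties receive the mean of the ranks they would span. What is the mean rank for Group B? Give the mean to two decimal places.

Sorted (ascending): 267, 322, 346, 569, 569, 624, 649, 667, 667, 770, 884
The 2 values of 569 occupy positions 4–5 → average rank (4+5)/2 = 4.5.
The 2 values of 667 occupy positions 8–9 → average rank (8+9)/2 = 8.5.
Group B values → pooled ranks: 649→7, 667→8.5, 569→4.5, 322→2, 569→4.5, 770→10, 667→8.5
Mean rank = (7 + 8.5 + 4.5 + 2 + 4.5 + 10 + 8.5) / 7 = 6.43

6.43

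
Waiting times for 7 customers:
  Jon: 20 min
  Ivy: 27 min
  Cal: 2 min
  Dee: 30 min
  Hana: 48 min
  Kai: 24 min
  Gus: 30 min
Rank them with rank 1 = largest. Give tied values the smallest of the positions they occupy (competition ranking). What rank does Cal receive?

7

Sorted (descending): 48, 30, 30, 27, 24, 20, 2
The 2 values of 30 occupy positions 2–3 → each gets rank 2.
Cal has value 2 min → rank 7.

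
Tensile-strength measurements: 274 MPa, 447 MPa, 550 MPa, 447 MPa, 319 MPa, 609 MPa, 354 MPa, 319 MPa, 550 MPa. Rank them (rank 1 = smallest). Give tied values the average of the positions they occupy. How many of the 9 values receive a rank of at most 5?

4

Sorted (ascending): 274, 319, 319, 354, 447, 447, 550, 550, 609
The 2 values of 319 occupy positions 2–3 → average rank (2+3)/2 = 2.5.
The 2 values of 447 occupy positions 5–6 → average rank (5+6)/2 = 5.5.
The 2 values of 550 occupy positions 7–8 → average rank (7+8)/2 = 7.5.
Ranks ≤ 5: {1, 2.5, 2.5, 4} → 4 values.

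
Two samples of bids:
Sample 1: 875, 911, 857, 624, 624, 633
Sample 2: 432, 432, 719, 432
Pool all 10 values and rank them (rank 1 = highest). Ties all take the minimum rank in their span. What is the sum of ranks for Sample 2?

Sorted (descending): 911, 875, 857, 719, 633, 624, 624, 432, 432, 432
The 2 values of 624 occupy positions 6–7 → each gets rank 6.
The 3 values of 432 occupy positions 8–10 → each gets rank 8.
Sample 2 values → pooled ranks: 432→8, 432→8, 719→4, 432→8
Rank sum = 8 + 8 + 4 + 8 = 28

28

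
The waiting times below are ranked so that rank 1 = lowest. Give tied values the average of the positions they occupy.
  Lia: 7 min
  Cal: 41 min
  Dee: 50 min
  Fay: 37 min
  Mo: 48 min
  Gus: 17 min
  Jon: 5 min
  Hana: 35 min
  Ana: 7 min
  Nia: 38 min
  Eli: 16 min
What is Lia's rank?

Sorted (ascending): 5, 7, 7, 16, 17, 35, 37, 38, 41, 48, 50
The 2 values of 7 occupy positions 2–3 → average rank (2+3)/2 = 2.5.
Lia has value 7 min → rank 2.5.

2.5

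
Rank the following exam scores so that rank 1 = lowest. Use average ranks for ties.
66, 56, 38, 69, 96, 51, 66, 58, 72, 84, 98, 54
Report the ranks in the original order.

6.5, 4, 1, 8, 11, 2, 6.5, 5, 9, 10, 12, 3

Sorted (ascending): 38, 51, 54, 56, 58, 66, 66, 69, 72, 84, 96, 98
The 2 values of 66 occupy positions 6–7 → average rank (6+7)/2 = 6.5.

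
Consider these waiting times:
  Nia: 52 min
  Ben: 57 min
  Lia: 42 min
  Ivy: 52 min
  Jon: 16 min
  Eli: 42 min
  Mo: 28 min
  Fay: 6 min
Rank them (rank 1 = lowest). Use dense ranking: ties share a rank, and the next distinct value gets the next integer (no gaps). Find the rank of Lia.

Sorted (ascending): 6, 16, 28, 42, 42, 52, 52, 57
The 2 values of 42 share dense rank 4.
The 2 values of 52 share dense rank 5.
Remaining distinct values take the next consecutive integers.
Lia has value 42 min → rank 4.

4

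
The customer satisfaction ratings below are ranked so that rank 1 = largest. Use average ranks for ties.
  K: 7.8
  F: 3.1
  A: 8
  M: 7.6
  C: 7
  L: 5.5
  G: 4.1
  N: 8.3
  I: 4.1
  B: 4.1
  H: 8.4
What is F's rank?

11

Sorted (descending): 8.4, 8.3, 8, 7.8, 7.6, 7, 5.5, 4.1, 4.1, 4.1, 3.1
The 3 values of 4.1 occupy positions 8–10 → average rank 9.
F has value 3.1 → rank 11.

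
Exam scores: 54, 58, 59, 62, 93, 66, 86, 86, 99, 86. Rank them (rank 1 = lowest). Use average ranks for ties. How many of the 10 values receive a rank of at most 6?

Sorted (ascending): 54, 58, 59, 62, 66, 86, 86, 86, 93, 99
The 3 values of 86 occupy positions 6–8 → average rank 7.
Ranks ≤ 6: {1, 2, 3, 4, 5} → 5 values.

5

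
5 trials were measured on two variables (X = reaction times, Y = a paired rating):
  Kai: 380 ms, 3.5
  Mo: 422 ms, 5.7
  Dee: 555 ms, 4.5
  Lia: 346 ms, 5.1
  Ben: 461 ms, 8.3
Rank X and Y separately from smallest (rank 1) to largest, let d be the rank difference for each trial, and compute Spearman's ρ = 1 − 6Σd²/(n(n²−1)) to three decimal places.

0.200

Ranks of variable 1: 2, 3, 5, 1, 4
Ranks of variable 2: 1, 4, 2, 3, 5
d = r₁ − r₂: 1, -1, 3, -2, -1
d²: 1, 1, 9, 4, 1; Σd² = 16
ρ = 1 − 6·16/(5·24) = 1 − 96/120 = 0.200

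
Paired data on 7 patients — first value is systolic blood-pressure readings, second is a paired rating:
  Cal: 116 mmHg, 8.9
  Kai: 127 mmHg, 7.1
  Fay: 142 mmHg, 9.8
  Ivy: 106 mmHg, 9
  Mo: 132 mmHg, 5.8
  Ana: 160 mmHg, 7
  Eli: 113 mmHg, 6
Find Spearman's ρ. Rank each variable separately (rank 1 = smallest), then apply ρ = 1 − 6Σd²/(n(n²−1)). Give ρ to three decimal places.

Ranks of variable 1: 3, 4, 6, 1, 5, 7, 2
Ranks of variable 2: 5, 4, 7, 6, 1, 3, 2
d = r₁ − r₂: -2, 0, -1, -5, 4, 4, 0
d²: 4, 0, 1, 25, 16, 16, 0; Σd² = 62
ρ = 1 − 6·62/(7·48) = 1 − 372/336 = -0.107

-0.107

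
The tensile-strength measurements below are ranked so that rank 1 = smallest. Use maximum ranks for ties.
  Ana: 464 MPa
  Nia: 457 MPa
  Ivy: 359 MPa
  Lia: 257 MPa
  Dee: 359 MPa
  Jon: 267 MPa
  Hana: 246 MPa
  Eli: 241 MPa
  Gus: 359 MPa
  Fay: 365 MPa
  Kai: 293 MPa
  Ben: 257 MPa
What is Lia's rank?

4

Sorted (ascending): 241, 246, 257, 257, 267, 293, 359, 359, 359, 365, 457, 464
The 2 values of 257 occupy positions 3–4 → each gets rank 4.
The 3 values of 359 occupy positions 7–9 → each gets rank 9.
Lia has value 257 MPa → rank 4.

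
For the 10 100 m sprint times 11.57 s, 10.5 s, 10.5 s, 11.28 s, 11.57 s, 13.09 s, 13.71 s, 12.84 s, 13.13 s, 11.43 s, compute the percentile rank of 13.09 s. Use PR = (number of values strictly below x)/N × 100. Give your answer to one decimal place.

70.0

N = 10.
Strictly below 13.09: 7. Equal to 13.09: 1.
PR = 7/10 × 100 = 70.0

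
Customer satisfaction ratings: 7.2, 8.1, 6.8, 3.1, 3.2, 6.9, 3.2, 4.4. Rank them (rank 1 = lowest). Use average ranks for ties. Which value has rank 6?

6.9

Sorted (ascending): 3.1, 3.2, 3.2, 4.4, 6.8, 6.9, 7.2, 8.1
The 2 values of 3.2 occupy positions 2–3 → average rank (2+3)/2 = 2.5.
Rank 6 → value 6.9.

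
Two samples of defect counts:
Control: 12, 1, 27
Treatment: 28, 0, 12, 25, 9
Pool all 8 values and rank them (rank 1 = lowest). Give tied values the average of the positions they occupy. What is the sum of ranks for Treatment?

Sorted (ascending): 0, 1, 9, 12, 12, 25, 27, 28
The 2 values of 12 occupy positions 4–5 → average rank (4+5)/2 = 4.5.
Treatment values → pooled ranks: 28→8, 0→1, 12→4.5, 25→6, 9→3
Rank sum = 8 + 1 + 4.5 + 6 + 3 = 22.5

22.5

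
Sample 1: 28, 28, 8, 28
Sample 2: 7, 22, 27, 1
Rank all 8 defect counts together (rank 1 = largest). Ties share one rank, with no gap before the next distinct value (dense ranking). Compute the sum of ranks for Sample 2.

16

Sorted (descending): 28, 28, 28, 27, 22, 8, 7, 1
The 3 values of 28 share dense rank 1.
Remaining distinct values take the next consecutive integers.
Sample 2 values → pooled ranks: 7→5, 22→3, 27→2, 1→6
Rank sum = 5 + 3 + 2 + 6 = 16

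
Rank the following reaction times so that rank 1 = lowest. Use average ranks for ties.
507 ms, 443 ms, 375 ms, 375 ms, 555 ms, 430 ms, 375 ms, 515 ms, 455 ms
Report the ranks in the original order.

7, 5, 2, 2, 9, 4, 2, 8, 6

Sorted (ascending): 375, 375, 375, 430, 443, 455, 507, 515, 555
The 3 values of 375 occupy positions 1–3 → average rank 2.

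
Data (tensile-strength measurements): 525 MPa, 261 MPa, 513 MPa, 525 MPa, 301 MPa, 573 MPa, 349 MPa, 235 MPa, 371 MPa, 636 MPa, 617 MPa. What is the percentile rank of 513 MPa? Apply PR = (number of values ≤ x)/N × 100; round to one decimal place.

54.5

N = 11.
Strictly below 513: 5. Equal to 513: 1.
PR = 6/11 × 100 = 54.5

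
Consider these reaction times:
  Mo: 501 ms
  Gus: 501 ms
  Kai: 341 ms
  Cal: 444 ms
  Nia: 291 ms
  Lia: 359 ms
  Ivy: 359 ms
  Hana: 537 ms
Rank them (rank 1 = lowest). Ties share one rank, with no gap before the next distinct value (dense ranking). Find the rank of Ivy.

Sorted (ascending): 291, 341, 359, 359, 444, 501, 501, 537
The 2 values of 359 share dense rank 3.
The 2 values of 501 share dense rank 5.
Remaining distinct values take the next consecutive integers.
Ivy has value 359 ms → rank 3.

3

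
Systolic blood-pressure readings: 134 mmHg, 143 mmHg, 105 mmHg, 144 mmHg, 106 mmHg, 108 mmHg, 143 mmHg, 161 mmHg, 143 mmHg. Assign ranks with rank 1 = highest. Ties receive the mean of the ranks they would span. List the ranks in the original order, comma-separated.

6, 4, 9, 2, 8, 7, 4, 1, 4

Sorted (descending): 161, 144, 143, 143, 143, 134, 108, 106, 105
The 3 values of 143 occupy positions 3–5 → average rank 4.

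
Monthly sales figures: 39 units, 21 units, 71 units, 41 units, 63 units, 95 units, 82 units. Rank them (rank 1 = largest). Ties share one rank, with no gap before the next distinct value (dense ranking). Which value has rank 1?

95

Sorted (descending): 95, 82, 71, 63, 41, 39, 21
No ties — each value takes its position as its rank.
Rank 1 → value 95.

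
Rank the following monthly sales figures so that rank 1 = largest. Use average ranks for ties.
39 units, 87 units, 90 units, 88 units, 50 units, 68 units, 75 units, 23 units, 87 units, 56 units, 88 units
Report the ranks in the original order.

10, 4.5, 1, 2.5, 9, 7, 6, 11, 4.5, 8, 2.5

Sorted (descending): 90, 88, 88, 87, 87, 75, 68, 56, 50, 39, 23
The 2 values of 88 occupy positions 2–3 → average rank (2+3)/2 = 2.5.
The 2 values of 87 occupy positions 4–5 → average rank (4+5)/2 = 4.5.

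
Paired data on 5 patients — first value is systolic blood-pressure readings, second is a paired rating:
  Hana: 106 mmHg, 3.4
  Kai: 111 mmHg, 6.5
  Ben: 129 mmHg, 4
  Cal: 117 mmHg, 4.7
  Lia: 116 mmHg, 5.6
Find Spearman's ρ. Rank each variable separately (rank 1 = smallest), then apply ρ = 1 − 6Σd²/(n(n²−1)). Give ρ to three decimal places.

Ranks of variable 1: 1, 2, 5, 4, 3
Ranks of variable 2: 1, 5, 2, 3, 4
d = r₁ − r₂: 0, -3, 3, 1, -1
d²: 0, 9, 9, 1, 1; Σd² = 20
ρ = 1 − 6·20/(5·24) = 1 − 120/120 = 0.000

0.000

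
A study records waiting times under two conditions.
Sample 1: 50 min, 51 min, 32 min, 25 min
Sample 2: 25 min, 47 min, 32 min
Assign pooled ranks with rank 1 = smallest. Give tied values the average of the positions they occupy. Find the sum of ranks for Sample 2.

10

Sorted (ascending): 25, 25, 32, 32, 47, 50, 51
The 2 values of 25 occupy positions 1–2 → average rank (1+2)/2 = 1.5.
The 2 values of 32 occupy positions 3–4 → average rank (3+4)/2 = 3.5.
Sample 2 values → pooled ranks: 25→1.5, 47→5, 32→3.5
Rank sum = 1.5 + 5 + 3.5 = 10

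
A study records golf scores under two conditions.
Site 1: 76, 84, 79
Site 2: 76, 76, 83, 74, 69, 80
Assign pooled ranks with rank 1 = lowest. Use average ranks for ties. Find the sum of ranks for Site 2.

Sorted (ascending): 69, 74, 76, 76, 76, 79, 80, 83, 84
The 3 values of 76 occupy positions 3–5 → average rank 4.
Site 2 values → pooled ranks: 76→4, 76→4, 83→8, 74→2, 69→1, 80→7
Rank sum = 4 + 4 + 8 + 2 + 1 + 7 = 26

26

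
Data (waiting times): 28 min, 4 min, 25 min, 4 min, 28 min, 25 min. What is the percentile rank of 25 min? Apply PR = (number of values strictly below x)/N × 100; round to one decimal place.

33.3

N = 6.
Strictly below 25: 2. Equal to 25: 2.
PR = 2/6 × 100 = 33.3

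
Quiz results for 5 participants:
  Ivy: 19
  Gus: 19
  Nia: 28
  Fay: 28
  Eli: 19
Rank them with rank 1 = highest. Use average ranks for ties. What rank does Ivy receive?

4

Sorted (descending): 28, 28, 19, 19, 19
The 2 values of 28 occupy positions 1–2 → average rank (1+2)/2 = 1.5.
The 3 values of 19 occupy positions 3–5 → average rank 4.
Ivy has value 19 → rank 4.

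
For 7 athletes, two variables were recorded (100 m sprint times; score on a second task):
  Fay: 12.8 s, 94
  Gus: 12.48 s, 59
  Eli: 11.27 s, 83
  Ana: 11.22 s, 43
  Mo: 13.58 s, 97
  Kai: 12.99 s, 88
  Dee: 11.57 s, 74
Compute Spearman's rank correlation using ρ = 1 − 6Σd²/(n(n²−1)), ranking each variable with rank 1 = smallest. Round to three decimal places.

0.821

Ranks of variable 1: 5, 4, 2, 1, 7, 6, 3
Ranks of variable 2: 6, 2, 4, 1, 7, 5, 3
d = r₁ − r₂: -1, 2, -2, 0, 0, 1, 0
d²: 1, 4, 4, 0, 0, 1, 0; Σd² = 10
ρ = 1 − 6·10/(7·48) = 1 − 60/336 = 0.821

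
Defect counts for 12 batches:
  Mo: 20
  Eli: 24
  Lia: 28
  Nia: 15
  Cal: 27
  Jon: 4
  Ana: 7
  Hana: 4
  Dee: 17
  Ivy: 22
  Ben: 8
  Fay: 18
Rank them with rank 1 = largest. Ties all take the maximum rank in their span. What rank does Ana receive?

10

Sorted (descending): 28, 27, 24, 22, 20, 18, 17, 15, 8, 7, 4, 4
The 2 values of 4 occupy positions 11–12 → each gets rank 12.
Ana has value 7 → rank 10.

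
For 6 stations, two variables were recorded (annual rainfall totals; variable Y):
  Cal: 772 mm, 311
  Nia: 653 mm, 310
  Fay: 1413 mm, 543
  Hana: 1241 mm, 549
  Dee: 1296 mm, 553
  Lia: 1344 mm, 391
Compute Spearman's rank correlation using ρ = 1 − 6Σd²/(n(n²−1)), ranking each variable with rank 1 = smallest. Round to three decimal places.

0.543

Ranks of variable 1: 2, 1, 6, 3, 4, 5
Ranks of variable 2: 2, 1, 4, 5, 6, 3
d = r₁ − r₂: 0, 0, 2, -2, -2, 2
d²: 0, 0, 4, 4, 4, 4; Σd² = 16
ρ = 1 − 6·16/(6·35) = 1 − 96/210 = 0.543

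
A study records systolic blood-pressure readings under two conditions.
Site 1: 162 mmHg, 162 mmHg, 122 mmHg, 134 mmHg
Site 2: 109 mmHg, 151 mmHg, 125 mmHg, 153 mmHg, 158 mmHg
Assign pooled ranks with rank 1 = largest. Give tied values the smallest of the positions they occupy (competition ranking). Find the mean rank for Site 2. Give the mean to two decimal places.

5.60

Sorted (descending): 162, 162, 158, 153, 151, 134, 125, 122, 109
The 2 values of 162 occupy positions 1–2 → each gets rank 1.
Site 2 values → pooled ranks: 109→9, 151→5, 125→7, 153→4, 158→3
Mean rank = (9 + 5 + 7 + 4 + 3) / 5 = 5.60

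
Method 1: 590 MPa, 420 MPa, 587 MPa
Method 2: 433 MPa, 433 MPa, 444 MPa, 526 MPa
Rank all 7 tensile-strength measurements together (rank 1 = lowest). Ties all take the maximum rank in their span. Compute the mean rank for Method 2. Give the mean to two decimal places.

Sorted (ascending): 420, 433, 433, 444, 526, 587, 590
The 2 values of 433 occupy positions 2–3 → each gets rank 3.
Method 2 values → pooled ranks: 433→3, 433→3, 444→4, 526→5
Mean rank = (3 + 3 + 4 + 5) / 4 = 3.75

3.75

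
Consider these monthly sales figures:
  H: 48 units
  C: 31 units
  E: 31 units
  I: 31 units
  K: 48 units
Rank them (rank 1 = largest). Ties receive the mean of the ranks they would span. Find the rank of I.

4

Sorted (descending): 48, 48, 31, 31, 31
The 2 values of 48 occupy positions 1–2 → average rank (1+2)/2 = 1.5.
The 3 values of 31 occupy positions 3–5 → average rank 4.
I has value 31 units → rank 4.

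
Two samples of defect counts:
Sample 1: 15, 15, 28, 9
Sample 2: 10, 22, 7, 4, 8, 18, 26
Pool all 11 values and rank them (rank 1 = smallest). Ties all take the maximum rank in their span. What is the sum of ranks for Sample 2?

Sorted (ascending): 4, 7, 8, 9, 10, 15, 15, 18, 22, 26, 28
The 2 values of 15 occupy positions 6–7 → each gets rank 7.
Sample 2 values → pooled ranks: 10→5, 22→9, 7→2, 4→1, 8→3, 18→8, 26→10
Rank sum = 5 + 9 + 2 + 1 + 3 + 8 + 10 = 38

38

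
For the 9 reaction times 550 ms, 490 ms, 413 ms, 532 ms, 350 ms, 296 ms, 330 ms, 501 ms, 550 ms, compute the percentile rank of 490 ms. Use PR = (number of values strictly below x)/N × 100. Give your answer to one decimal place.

44.4

N = 9.
Strictly below 490: 4. Equal to 490: 1.
PR = 4/9 × 100 = 44.4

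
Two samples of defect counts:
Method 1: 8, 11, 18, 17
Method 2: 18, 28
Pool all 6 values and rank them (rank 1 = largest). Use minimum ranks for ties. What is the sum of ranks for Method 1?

17

Sorted (descending): 28, 18, 18, 17, 11, 8
The 2 values of 18 occupy positions 2–3 → each gets rank 2.
Method 1 values → pooled ranks: 8→6, 11→5, 18→2, 17→4
Rank sum = 6 + 5 + 2 + 4 = 17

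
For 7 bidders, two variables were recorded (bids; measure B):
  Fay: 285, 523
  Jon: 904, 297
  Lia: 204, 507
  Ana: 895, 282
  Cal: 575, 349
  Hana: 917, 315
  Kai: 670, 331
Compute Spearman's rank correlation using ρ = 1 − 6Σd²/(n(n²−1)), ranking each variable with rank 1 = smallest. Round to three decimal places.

-0.821

Ranks of variable 1: 2, 6, 1, 5, 3, 7, 4
Ranks of variable 2: 7, 2, 6, 1, 5, 3, 4
d = r₁ − r₂: -5, 4, -5, 4, -2, 4, 0
d²: 25, 16, 25, 16, 4, 16, 0; Σd² = 102
ρ = 1 − 6·102/(7·48) = 1 − 612/336 = -0.821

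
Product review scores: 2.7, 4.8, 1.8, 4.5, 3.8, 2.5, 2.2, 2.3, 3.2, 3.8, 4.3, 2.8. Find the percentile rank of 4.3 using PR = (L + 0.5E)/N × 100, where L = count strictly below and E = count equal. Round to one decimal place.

N = 12.
Strictly below 4.3: 9. Equal to 4.3: 1.
PR = (9 + 0.5·1)/12 × 100 = 79.2

79.2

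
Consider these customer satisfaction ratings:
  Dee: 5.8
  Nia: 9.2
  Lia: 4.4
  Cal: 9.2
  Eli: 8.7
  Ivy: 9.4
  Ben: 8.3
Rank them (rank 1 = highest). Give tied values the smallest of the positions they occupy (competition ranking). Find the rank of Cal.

Sorted (descending): 9.4, 9.2, 9.2, 8.7, 8.3, 5.8, 4.4
The 2 values of 9.2 occupy positions 2–3 → each gets rank 2.
Cal has value 9.2 → rank 2.

2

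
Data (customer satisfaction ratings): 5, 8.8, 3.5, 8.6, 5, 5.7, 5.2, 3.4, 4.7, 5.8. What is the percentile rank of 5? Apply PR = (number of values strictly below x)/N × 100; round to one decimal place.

30.0

N = 10.
Strictly below 5: 3. Equal to 5: 2.
PR = 3/10 × 100 = 30.0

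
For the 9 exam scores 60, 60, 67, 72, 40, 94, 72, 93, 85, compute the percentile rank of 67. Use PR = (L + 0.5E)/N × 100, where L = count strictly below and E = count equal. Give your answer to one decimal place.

N = 9.
Strictly below 67: 3. Equal to 67: 1.
PR = (3 + 0.5·1)/9 × 100 = 38.9

38.9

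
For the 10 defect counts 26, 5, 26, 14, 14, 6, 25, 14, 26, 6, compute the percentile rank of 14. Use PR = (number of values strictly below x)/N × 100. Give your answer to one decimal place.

N = 10.
Strictly below 14: 3. Equal to 14: 3.
PR = 3/10 × 100 = 30.0

30.0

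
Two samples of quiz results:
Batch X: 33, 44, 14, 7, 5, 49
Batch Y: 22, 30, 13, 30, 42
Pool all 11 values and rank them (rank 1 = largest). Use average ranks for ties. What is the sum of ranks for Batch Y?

Sorted (descending): 49, 44, 42, 33, 30, 30, 22, 14, 13, 7, 5
The 2 values of 30 occupy positions 5–6 → average rank (5+6)/2 = 5.5.
Batch Y values → pooled ranks: 22→7, 30→5.5, 13→9, 30→5.5, 42→3
Rank sum = 7 + 5.5 + 9 + 5.5 + 3 = 30

30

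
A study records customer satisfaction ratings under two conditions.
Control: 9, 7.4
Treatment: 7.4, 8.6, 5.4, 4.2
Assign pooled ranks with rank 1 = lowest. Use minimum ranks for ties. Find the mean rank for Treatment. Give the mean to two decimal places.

Sorted (ascending): 4.2, 5.4, 7.4, 7.4, 8.6, 9
The 2 values of 7.4 occupy positions 3–4 → each gets rank 3.
Treatment values → pooled ranks: 7.4→3, 8.6→5, 5.4→2, 4.2→1
Mean rank = (3 + 5 + 2 + 1) / 4 = 2.75

2.75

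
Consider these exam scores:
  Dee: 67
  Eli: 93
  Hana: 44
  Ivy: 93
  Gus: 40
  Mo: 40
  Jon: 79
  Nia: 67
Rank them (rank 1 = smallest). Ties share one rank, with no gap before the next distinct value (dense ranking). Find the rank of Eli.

Sorted (ascending): 40, 40, 44, 67, 67, 79, 93, 93
The 2 values of 40 share dense rank 1.
The 2 values of 67 share dense rank 3.
The 2 values of 93 share dense rank 5.
Remaining distinct values take the next consecutive integers.
Eli has value 93 → rank 5.

5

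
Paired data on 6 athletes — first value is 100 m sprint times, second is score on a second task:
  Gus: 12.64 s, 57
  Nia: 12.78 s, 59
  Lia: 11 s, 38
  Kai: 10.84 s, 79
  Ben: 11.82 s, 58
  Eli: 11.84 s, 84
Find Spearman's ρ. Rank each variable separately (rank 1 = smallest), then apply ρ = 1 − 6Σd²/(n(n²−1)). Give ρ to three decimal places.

0.029

Ranks of variable 1: 5, 6, 2, 1, 3, 4
Ranks of variable 2: 2, 4, 1, 5, 3, 6
d = r₁ − r₂: 3, 2, 1, -4, 0, -2
d²: 9, 4, 1, 16, 0, 4; Σd² = 34
ρ = 1 − 6·34/(6·35) = 1 − 204/210 = 0.029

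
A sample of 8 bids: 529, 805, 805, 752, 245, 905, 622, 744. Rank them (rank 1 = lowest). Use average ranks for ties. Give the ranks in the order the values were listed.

2, 6.5, 6.5, 5, 1, 8, 3, 4

Sorted (ascending): 245, 529, 622, 744, 752, 805, 805, 905
The 2 values of 805 occupy positions 6–7 → average rank (6+7)/2 = 6.5.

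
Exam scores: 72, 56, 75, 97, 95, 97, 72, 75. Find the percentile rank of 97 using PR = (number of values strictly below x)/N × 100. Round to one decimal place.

75.0

N = 8.
Strictly below 97: 6. Equal to 97: 2.
PR = 6/8 × 100 = 75.0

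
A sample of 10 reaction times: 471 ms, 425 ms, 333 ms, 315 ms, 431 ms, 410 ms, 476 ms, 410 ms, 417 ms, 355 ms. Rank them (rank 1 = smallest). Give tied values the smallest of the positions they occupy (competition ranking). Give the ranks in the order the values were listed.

9, 7, 2, 1, 8, 4, 10, 4, 6, 3

Sorted (ascending): 315, 333, 355, 410, 410, 417, 425, 431, 471, 476
The 2 values of 410 occupy positions 4–5 → each gets rank 4.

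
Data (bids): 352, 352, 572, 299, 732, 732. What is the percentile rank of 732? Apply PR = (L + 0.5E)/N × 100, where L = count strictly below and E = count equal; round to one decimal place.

83.3

N = 6.
Strictly below 732: 4. Equal to 732: 2.
PR = (4 + 0.5·2)/6 × 100 = 83.3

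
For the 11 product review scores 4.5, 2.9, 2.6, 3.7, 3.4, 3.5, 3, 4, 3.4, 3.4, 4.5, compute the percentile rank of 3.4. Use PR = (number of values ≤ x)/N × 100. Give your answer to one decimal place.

N = 11.
Strictly below 3.4: 3. Equal to 3.4: 3.
PR = 6/11 × 100 = 54.5

54.5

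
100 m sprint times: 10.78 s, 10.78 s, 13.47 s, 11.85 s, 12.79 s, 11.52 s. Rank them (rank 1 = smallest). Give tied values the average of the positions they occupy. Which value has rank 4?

Sorted (ascending): 10.78, 10.78, 11.52, 11.85, 12.79, 13.47
The 2 values of 10.78 occupy positions 1–2 → average rank (1+2)/2 = 1.5.
Rank 4 → value 11.85.

11.85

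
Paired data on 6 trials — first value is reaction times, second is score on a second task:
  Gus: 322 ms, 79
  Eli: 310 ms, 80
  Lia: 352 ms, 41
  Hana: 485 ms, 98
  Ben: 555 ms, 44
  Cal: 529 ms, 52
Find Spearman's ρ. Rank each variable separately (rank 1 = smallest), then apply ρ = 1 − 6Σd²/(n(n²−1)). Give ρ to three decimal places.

-0.371

Ranks of variable 1: 2, 1, 3, 4, 6, 5
Ranks of variable 2: 4, 5, 1, 6, 2, 3
d = r₁ − r₂: -2, -4, 2, -2, 4, 2
d²: 4, 16, 4, 4, 16, 4; Σd² = 48
ρ = 1 − 6·48/(6·35) = 1 − 288/210 = -0.371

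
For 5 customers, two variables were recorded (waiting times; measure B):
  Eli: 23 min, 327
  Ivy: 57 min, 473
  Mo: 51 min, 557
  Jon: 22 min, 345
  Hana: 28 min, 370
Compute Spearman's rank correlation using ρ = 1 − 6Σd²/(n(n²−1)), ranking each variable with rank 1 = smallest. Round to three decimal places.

Ranks of variable 1: 2, 5, 4, 1, 3
Ranks of variable 2: 1, 4, 5, 2, 3
d = r₁ − r₂: 1, 1, -1, -1, 0
d²: 1, 1, 1, 1, 0; Σd² = 4
ρ = 1 − 6·4/(5·24) = 1 − 24/120 = 0.800

0.800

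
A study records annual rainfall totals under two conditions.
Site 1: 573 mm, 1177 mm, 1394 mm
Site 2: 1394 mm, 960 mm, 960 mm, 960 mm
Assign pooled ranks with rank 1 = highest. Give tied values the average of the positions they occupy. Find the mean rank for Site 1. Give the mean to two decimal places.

Sorted (descending): 1394, 1394, 1177, 960, 960, 960, 573
The 2 values of 1394 occupy positions 1–2 → average rank (1+2)/2 = 1.5.
The 3 values of 960 occupy positions 4–6 → average rank 5.
Site 1 values → pooled ranks: 573→7, 1177→3, 1394→1.5
Mean rank = (7 + 3 + 1.5) / 3 = 3.83

3.83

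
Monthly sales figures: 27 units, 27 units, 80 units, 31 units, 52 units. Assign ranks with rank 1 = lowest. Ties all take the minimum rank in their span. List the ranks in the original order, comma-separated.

Sorted (ascending): 27, 27, 31, 52, 80
The 2 values of 27 occupy positions 1–2 → each gets rank 1.

1, 1, 5, 3, 4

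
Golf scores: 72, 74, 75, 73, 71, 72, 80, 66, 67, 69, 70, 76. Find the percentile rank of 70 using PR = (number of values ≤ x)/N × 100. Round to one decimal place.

33.3

N = 12.
Strictly below 70: 3. Equal to 70: 1.
PR = 4/12 × 100 = 33.3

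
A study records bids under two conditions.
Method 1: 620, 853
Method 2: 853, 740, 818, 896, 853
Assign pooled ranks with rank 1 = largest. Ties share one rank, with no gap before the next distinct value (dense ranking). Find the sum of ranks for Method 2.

12

Sorted (descending): 896, 853, 853, 853, 818, 740, 620
The 3 values of 853 share dense rank 2.
Remaining distinct values take the next consecutive integers.
Method 2 values → pooled ranks: 853→2, 740→4, 818→3, 896→1, 853→2
Rank sum = 2 + 4 + 3 + 1 + 2 = 12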